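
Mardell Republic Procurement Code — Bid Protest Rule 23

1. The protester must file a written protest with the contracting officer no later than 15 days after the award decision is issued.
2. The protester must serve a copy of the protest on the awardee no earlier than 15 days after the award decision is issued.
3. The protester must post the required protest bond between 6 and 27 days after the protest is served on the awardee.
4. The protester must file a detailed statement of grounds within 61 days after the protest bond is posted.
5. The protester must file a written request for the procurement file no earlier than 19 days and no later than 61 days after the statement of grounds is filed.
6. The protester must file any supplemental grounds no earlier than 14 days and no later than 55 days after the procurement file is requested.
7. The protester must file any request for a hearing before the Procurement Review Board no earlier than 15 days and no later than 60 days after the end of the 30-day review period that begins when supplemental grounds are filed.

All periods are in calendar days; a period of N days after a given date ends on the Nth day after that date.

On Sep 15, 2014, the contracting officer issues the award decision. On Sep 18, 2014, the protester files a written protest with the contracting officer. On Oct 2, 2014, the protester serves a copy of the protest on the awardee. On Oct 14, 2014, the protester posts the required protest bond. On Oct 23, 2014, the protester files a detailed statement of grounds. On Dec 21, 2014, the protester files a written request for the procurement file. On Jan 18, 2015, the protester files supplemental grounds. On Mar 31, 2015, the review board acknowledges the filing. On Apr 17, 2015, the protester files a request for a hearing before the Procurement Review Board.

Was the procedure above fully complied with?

Yes

Step 1 — counting 15 days from Sep 15, 2014 (when the award decision is issued) gives a deadline of Sep 30, 2014; done Sep 18, 2014 — timely.
Step 2 — must wait 15 days from Sep 15, 2014 (when the award decision is issued), so not before Sep 30, 2014; done Oct 2, 2014 — permitted.
Step 3 — 6 and 27 days from Oct 2, 2014 (when the protest is served on the awardee) are Oct 8, 2014 and Oct 29, 2014 respectively; Oct 14, 2014 falls inside that range.
Step 4 — counting 61 days from Oct 14, 2014 (when the protest bond is posted) gives a deadline of Dec 14, 2014; done Oct 23, 2014 — timely.
Step 5 — 19 and 61 days from Oct 23, 2014 (when the statement of grounds is filed) are Nov 11, 2014 and Dec 23, 2014 respectively; done Dec 21, 2014 — within the window.
Step 6 — 14 and 55 days from Dec 21, 2014 (when the procurement file is requested) are Jan 4, 2015 and Feb 14, 2015 respectively; done Jan 18, 2015 — within the window.
Step 7 — 15 and 60 days from Feb 17, 2015 (end of the 30-day review period, which began when supplemental grounds are filed on Jan 18, 2015) are Mar 4, 2015 and Apr 18, 2015 respectively; done Apr 17, 2015 — within the window.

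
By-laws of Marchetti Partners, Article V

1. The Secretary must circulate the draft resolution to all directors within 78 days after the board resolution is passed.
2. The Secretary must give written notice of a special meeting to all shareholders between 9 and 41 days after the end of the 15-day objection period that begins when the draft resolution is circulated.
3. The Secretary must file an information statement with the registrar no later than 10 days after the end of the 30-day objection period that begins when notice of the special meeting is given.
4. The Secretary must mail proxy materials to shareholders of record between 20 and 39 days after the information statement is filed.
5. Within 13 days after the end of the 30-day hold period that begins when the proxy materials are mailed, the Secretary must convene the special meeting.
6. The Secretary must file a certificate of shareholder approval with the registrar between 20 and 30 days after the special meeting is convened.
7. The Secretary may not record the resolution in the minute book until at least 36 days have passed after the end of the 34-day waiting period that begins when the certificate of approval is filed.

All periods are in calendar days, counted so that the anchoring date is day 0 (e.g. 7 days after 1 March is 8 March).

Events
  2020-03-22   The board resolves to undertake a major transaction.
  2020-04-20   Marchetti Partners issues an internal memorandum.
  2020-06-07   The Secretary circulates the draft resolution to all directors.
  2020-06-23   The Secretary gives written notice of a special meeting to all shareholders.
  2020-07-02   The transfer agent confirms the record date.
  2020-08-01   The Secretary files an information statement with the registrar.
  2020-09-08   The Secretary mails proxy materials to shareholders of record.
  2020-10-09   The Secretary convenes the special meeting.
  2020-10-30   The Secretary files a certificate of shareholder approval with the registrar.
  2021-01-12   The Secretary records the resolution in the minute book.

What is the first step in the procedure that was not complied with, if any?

(1) due by 2020-03-22 + 78 days = 2020-06-08; done 2020-06-07 — timely.
(2) the permitted window runs from 2020-06-22 + 9 = 2020-07-01 to 2020-06-22 + 41 = 2020-08-02; done 2020-06-23 — 8 days before the window opened.

Step 2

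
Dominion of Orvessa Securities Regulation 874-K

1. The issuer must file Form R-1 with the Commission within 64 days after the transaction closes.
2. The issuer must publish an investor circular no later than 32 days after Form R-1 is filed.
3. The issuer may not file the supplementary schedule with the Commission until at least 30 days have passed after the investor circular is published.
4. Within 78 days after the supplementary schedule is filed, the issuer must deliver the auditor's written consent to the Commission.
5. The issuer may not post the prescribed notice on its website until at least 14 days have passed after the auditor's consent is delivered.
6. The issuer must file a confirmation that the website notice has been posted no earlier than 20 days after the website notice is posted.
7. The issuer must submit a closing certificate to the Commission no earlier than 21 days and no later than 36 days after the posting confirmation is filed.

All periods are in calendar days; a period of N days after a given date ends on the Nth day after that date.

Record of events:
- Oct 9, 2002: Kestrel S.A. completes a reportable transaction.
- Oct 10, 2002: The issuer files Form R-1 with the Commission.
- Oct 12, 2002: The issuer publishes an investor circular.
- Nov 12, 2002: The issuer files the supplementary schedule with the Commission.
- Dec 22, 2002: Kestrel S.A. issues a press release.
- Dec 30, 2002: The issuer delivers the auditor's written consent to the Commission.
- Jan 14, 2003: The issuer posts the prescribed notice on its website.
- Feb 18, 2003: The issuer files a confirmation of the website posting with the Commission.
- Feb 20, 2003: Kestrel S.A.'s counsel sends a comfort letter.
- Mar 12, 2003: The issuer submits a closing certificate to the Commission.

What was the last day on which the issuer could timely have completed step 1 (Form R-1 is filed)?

Step 1 runs from Oct 9, 2002, when the transaction closes. 64 days after Oct 9, 2002 is Dec 12, 2002.

Dec 12, 2002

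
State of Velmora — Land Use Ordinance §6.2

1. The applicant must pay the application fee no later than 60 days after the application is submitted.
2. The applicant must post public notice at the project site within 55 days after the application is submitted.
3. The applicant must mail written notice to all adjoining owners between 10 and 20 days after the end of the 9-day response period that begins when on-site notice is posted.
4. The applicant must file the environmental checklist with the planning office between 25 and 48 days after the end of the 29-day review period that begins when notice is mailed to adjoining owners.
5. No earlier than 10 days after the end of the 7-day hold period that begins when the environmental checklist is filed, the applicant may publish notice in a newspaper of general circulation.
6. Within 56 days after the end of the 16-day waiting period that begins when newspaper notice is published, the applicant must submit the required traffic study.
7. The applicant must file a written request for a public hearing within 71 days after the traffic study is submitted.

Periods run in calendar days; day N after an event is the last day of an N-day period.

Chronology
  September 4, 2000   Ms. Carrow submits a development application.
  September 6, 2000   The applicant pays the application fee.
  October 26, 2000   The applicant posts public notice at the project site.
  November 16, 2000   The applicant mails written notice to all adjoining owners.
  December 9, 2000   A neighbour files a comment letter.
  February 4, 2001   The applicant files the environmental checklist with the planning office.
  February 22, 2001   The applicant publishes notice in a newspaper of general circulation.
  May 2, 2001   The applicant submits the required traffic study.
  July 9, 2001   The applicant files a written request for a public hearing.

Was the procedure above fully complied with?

(1) due by September 4, 2000 + 60 days = November 3, 2000; September 6, 2000 is within that limit.
(2) due by September 4, 2000 + 55 days = October 29, 2000; October 26, 2000 is within that limit.
(3) the permitted window runs from November 4, 2000 + 10 = November 14, 2000 to November 4, 2000 + 20 = November 24, 2000; done November 16, 2000 — within the window.
(4) the permitted window runs from December 15, 2000 + 25 = January 9, 2001 to December 15, 2000 + 48 = February 1, 2001; done February 4, 2001 — 3 days after the window closed.
The procedure was therefore not followed at step 4.

No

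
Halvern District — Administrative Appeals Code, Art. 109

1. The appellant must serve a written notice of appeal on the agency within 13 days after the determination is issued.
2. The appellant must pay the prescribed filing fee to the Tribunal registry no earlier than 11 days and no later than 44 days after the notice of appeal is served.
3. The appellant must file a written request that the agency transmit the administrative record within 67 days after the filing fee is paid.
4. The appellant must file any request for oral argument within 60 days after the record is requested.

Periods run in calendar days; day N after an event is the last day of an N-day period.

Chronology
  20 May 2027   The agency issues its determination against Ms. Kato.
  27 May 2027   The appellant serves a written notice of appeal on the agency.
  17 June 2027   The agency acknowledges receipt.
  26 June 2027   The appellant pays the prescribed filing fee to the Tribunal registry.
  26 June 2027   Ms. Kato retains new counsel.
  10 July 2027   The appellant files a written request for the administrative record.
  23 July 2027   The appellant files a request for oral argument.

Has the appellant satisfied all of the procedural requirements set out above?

Yes

Step 1: 13 days after 20 May 2027 (when the determination is issued) is 2 June 2027; 27 May 2027 is within that limit.
Step 2: the window is 11–44 days after 27 May 2027 (when the notice of appeal is served), so 7 June 2027 through 10 July 2027; done 26 June 2027, which is between those dates.
Step 3: 67 days after 26 June 2027 (when the filing fee is paid) is 1 September 2027; 10 July 2027 is within that limit.
Step 4: 60 days after 10 July 2027 (when the record is requested) is 8 September 2027; completed 23 July 2027, before the deadline.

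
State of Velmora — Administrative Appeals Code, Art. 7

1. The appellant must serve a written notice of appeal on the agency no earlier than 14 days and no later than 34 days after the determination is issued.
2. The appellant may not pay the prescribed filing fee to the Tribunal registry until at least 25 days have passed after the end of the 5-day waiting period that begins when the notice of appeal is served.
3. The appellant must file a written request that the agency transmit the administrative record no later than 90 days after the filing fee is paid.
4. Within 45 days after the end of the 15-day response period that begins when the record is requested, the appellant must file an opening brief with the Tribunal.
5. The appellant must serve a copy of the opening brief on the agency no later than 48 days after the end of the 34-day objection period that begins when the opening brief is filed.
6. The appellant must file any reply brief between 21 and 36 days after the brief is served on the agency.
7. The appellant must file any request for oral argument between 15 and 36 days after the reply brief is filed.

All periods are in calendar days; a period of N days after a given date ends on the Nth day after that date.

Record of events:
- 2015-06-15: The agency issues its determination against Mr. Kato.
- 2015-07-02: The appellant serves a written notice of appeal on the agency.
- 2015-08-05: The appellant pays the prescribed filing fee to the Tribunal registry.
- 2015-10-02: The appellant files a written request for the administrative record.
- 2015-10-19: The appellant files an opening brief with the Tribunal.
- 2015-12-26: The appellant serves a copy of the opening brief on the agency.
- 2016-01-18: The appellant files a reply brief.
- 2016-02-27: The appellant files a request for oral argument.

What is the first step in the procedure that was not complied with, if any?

(1) the permitted window runs from 2015-06-15 + 14 = 2015-06-29 to 2015-06-15 + 34 = 2015-07-19; done 2015-07-02 — within the window.
(2) permitted from 2015-07-07 + 25 days = 2015-08-01 onward; 2015-08-05 is on or after that date.
(3) due by 2015-08-05 + 90 days = 2015-11-03; completed 2015-10-02, before the deadline.
(4) due by 2015-10-17 + 45 days = 2015-12-01; done 2015-10-19 — timely.
(5) due by 2015-11-22 + 48 days = 2016-01-09; completed 2015-12-26, before the deadline.
(6) the permitted window runs from 2015-12-26 + 21 = 2016-01-16 to 2015-12-26 + 36 = 2016-01-31; 2016-01-18 falls inside that range.
(7) the permitted window runs from 2016-01-18 + 15 = 2016-02-02 to 2016-01-18 + 36 = 2016-02-23; 2016-02-27 is 4 days past the end of the window.
That is the first point of non-compliance.

Step 7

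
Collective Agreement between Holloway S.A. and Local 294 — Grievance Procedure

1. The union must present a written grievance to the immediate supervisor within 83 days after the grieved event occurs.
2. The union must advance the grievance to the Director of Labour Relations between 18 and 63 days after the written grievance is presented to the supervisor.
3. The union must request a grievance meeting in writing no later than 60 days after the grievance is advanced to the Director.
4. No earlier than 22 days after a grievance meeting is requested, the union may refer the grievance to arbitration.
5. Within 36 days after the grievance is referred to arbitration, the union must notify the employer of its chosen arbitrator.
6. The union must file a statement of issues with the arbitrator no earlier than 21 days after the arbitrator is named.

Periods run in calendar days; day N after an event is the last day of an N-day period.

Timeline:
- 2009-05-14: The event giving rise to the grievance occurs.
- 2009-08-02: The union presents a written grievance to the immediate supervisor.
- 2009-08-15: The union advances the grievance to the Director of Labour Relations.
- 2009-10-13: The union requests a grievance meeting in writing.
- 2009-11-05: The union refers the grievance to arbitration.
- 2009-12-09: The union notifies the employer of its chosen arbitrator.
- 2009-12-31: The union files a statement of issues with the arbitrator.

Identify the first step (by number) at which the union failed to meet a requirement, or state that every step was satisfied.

Step 1 — counting 83 days from 2009-05-14 (when the grieved event occurs) gives a deadline of 2009-08-05; 2009-08-02 is within that limit.
Step 2 — 18 and 63 days from 2009-08-02 (when the written grievance is presented to the supervisor) are 2009-08-20 and 2009-10-04 respectively; 2009-08-15 is 5 days too early.

Step 2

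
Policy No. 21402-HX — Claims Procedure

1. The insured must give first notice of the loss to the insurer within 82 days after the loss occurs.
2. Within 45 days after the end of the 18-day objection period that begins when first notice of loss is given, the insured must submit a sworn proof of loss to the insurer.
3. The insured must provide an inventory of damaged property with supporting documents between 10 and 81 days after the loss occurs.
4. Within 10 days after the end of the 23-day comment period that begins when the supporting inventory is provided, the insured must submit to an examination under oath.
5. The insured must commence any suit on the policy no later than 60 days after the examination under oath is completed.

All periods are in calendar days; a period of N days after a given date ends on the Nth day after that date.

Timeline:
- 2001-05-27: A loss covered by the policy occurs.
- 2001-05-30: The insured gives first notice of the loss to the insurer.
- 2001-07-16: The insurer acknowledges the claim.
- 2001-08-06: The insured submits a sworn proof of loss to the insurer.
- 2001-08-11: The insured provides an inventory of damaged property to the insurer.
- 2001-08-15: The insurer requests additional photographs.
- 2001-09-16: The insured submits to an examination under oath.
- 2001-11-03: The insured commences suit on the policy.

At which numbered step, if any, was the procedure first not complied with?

Step 2

(1) due by 2001-05-27 + 82 days = 2001-08-17; done 2001-05-30 — timely.
(2) due by 2001-06-17 + 45 days = 2001-08-01; 2001-08-06 misses that deadline by 5 days.
The analysis stops there.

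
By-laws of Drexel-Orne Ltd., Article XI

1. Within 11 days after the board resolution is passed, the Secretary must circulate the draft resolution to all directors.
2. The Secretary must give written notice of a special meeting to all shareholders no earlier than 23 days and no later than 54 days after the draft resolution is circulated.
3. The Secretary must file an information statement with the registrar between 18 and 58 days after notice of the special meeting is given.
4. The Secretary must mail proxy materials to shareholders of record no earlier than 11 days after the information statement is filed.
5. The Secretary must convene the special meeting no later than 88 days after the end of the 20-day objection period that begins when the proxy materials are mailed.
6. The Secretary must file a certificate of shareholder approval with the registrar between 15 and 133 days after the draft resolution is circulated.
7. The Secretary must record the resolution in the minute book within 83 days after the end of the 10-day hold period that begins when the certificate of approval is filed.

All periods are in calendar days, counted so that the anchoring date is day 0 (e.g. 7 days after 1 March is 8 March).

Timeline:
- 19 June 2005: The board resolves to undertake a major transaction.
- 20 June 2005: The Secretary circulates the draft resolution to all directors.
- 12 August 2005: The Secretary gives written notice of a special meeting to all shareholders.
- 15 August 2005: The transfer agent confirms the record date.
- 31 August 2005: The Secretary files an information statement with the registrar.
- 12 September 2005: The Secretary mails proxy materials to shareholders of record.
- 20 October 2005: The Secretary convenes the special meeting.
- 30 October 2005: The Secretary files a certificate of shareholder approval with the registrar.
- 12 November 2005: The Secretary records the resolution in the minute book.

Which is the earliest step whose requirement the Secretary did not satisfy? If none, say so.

None — every step was satisfied

Step 1 — counting 11 days from 19 June 2005 (when the board resolution is passed) gives a deadline of 30 June 2005; 20 June 2005 is within that limit.
Step 2 — 23 and 54 days from 20 June 2005 (when the draft resolution is circulated) are 13 July 2005 and 13 August 2005 respectively; 12 August 2005 falls inside that range.
Step 3 — 18 and 58 days from 12 August 2005 (when notice of the special meeting is given) are 30 August 2005 and 9 October 2005 respectively; done 31 August 2005 — within the window.
Step 4 — must wait 11 days from 31 August 2005 (when the information statement is filed), so not before 11 September 2005; done 12 September 2005, after the minimum wait.
Step 5 — counting 88 days from 2 October 2005 (end of the 20-day objection period, which began when the proxy materials are mailed on 12 September 2005) gives a deadline of 29 December 2005; completed 20 October 2005, before the deadline.
Step 6 — 15 and 133 days from 20 June 2005 (when the draft resolution is circulated) are 5 July 2005 and 31 October 2005 respectively; 30 October 2005 falls inside that range.
Step 7 — counting 83 days from 9 November 2005 (end of the 10-day hold period, which began when the certificate of approval is filed on 30 October 2005) gives a deadline of 31 January 2006; completed 12 November 2005, before the deadline.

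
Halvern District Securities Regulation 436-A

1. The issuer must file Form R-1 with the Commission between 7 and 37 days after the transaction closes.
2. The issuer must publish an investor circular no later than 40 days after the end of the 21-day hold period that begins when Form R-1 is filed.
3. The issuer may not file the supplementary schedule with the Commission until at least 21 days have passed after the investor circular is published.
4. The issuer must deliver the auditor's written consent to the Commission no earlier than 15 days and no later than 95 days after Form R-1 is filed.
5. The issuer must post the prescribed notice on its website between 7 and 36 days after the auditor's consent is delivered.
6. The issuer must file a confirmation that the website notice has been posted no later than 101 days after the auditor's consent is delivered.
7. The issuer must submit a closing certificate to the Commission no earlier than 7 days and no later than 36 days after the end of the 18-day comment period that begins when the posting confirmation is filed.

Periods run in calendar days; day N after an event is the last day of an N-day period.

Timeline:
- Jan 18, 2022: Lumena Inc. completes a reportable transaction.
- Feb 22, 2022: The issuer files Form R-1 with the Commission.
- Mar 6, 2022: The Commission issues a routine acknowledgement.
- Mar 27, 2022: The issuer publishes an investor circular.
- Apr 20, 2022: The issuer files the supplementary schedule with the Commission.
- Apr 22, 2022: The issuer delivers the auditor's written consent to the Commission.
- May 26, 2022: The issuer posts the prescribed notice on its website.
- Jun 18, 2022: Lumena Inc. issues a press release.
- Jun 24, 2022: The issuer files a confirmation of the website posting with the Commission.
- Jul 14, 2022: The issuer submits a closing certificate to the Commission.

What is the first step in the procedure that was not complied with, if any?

Step 7

Step 1: the window is 7–37 days after Jan 18, 2022 (when the transaction closes), so Jan 25, 2022 through Feb 24, 2022; Feb 22, 2022 falls inside that range.
Step 2: 40 days after Mar 15, 2022 (end of the 21-day hold period, which began when Form R-1 is filed on Feb 22, 2022) is Apr 24, 2022; completed Mar 27, 2022, before the deadline.
Step 3: the earliest permitted date is 21 days after Mar 27, 2022 (when the investor circular is published), i.e. Apr 17, 2022; Apr 20, 2022 is on or after that date.
Step 4: the window is 15–95 days after Feb 22, 2022 (when Form R-1 is filed), so Mar 9, 2022 through May 28, 2022; done Apr 22, 2022 — within the window.
Step 5: the window is 7–36 days after Apr 22, 2022 (when the auditor's consent is delivered), so Apr 29, 2022 through May 28, 2022; May 26, 2022 falls inside that range.
Step 6: 101 days after Apr 22, 2022 (when the auditor's consent is delivered) is Aug 1, 2022; completed Jun 24, 2022, before the deadline.
Step 7: the window is 7–36 days after Jul 12, 2022 (end of the 18-day comment period, which began when the posting confirmation is filed on Jun 24, 2022), so Jul 19, 2022 through Aug 17, 2022; Jul 14, 2022 is 5 days too early.
That is the first point of non-compliance.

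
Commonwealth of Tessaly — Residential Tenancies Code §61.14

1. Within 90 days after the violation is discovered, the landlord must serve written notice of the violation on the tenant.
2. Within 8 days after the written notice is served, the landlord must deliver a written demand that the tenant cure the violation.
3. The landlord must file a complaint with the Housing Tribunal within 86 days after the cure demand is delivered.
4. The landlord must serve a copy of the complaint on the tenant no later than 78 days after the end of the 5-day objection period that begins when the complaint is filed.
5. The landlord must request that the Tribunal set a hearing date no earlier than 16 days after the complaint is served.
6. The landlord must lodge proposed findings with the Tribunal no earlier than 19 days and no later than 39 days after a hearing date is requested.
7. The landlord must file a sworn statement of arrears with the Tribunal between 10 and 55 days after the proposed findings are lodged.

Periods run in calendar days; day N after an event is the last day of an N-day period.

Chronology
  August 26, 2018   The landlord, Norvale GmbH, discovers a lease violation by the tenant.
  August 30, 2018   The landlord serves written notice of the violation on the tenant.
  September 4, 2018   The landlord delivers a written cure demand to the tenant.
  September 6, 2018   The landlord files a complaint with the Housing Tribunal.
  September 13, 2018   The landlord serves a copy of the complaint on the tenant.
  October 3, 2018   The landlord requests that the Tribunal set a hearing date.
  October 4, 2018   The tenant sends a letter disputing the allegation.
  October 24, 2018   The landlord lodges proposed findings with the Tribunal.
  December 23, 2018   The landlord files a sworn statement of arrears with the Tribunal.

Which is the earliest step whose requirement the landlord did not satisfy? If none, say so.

Step 7

Step 1: 90 days after August 26, 2018 (when the violation is discovered) is November 24, 2018; August 30, 2018 is within that limit.
Step 2: 8 days after August 30, 2018 (when the written notice is served) is September 7, 2018; done September 4, 2018 — timely.
Step 3: 86 days after September 4, 2018 (when the cure demand is delivered) is November 29, 2018; done September 6, 2018 — timely.
Step 4: 78 days after September 11, 2018 (end of the 5-day objection period, which began when the complaint is filed on September 6, 2018) is November 28, 2018; done September 13, 2018 — timely.
Step 5: the earliest permitted date is 16 days after September 13, 2018 (when the complaint is served), i.e. September 29, 2018; done October 3, 2018, after the minimum wait.
Step 6: the window is 19–39 days after October 3, 2018 (when a hearing date is requested), so October 22, 2018 through November 11, 2018; October 24, 2018 falls inside that range.
Step 7: the window is 10–55 days after October 24, 2018 (when the proposed findings are lodged), so November 3, 2018 through December 18, 2018; done December 23, 2018 — 5 days after the window closed.
No need to go further; step 7 was not satisfied.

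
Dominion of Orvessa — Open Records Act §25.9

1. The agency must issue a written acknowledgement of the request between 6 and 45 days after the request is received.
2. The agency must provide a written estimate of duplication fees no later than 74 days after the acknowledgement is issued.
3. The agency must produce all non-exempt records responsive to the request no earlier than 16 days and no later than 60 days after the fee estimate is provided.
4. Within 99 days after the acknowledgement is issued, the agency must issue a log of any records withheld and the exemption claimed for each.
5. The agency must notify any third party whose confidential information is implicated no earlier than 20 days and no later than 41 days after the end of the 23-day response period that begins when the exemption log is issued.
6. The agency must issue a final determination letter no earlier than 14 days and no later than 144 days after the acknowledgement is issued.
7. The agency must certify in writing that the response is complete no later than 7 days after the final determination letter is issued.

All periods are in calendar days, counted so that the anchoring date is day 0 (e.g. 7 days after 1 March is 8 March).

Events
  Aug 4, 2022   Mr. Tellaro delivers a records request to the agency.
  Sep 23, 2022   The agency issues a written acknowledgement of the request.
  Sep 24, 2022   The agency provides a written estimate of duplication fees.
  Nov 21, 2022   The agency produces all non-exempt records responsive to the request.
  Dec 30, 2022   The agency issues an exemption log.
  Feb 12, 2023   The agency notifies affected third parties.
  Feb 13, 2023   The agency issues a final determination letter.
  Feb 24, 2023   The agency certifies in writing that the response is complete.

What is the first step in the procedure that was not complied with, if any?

Step 1

Step 1: the window is 6–45 days after Aug 4, 2022 (when the request is received), so Aug 10, 2022 through Sep 18, 2022; done Sep 23, 2022 — 5 days after the window closed.
Later steps need not be reached.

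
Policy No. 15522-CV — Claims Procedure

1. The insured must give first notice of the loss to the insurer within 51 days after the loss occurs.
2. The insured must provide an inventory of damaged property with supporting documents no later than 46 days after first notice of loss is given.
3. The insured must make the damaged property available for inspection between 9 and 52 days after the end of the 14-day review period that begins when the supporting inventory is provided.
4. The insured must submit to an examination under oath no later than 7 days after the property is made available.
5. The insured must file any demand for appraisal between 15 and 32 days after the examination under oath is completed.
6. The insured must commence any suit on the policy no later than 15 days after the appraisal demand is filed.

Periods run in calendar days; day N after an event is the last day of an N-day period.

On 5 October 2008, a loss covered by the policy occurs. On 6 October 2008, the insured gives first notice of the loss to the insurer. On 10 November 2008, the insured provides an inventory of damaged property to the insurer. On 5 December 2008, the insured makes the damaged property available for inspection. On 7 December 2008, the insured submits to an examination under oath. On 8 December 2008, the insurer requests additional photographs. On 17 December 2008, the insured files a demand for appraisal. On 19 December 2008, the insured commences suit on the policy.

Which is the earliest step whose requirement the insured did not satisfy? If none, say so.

(1) due by 5 October 2008 + 51 days = 25 November 2008; done 6 October 2008 — timely.
(2) due by 6 October 2008 + 46 days = 21 November 2008; done 10 November 2008 — timely.
(3) the permitted window runs from 24 November 2008 + 9 = 3 December 2008 to 24 November 2008 + 52 = 15 January 2009; done 5 December 2008, which is between those dates.
(4) due by 5 December 2008 + 7 days = 12 December 2008; completed 7 December 2008, before the deadline.
(5) the permitted window runs from 7 December 2008 + 15 = 22 December 2008 to 7 December 2008 + 32 = 8 January 2009; 17 December 2008 is 5 days too early.
The procedure was therefore not followed at step 5.

Step 5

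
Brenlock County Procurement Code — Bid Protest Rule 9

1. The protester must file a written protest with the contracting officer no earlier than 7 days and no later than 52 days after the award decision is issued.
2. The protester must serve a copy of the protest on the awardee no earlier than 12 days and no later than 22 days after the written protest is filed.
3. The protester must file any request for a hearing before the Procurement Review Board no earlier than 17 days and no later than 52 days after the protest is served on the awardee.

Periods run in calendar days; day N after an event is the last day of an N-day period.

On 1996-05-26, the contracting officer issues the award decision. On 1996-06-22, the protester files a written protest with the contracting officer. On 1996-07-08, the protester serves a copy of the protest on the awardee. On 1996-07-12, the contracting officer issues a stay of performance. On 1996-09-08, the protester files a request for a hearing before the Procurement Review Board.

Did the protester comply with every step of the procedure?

Step 1 — 7 and 52 days from 1996-05-26 (when the award decision is issued) are 1996-06-02 and 1996-07-17 respectively; 1996-06-22 falls inside that range.
Step 2 — 12 and 22 days from 1996-06-22 (when the written protest is filed) are 1996-07-04 and 1996-07-14 respectively; 1996-07-08 falls inside that range.
Step 3 — 17 and 52 days from 1996-07-08 (when the protest is served on the awardee) are 1996-07-25 and 1996-08-29 respectively; done 1996-09-08 — 10 days after the window closed.
The analysis stops there.

No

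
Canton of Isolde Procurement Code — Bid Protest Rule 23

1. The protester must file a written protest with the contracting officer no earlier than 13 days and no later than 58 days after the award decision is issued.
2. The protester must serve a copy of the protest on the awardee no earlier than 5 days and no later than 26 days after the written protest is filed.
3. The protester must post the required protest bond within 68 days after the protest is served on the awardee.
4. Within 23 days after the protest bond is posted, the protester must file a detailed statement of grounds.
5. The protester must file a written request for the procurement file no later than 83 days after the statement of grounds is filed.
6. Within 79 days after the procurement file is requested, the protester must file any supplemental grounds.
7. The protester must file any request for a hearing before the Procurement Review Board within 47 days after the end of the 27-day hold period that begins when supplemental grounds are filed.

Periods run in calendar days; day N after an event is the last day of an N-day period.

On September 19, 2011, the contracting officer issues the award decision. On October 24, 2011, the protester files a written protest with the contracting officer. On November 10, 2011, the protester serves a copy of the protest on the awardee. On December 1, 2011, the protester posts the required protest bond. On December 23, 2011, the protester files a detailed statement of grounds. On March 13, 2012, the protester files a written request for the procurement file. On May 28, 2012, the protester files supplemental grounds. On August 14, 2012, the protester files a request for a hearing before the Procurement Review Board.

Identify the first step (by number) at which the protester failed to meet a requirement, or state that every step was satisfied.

Step 7

Step 1: the window is 13–58 days after September 19, 2011 (when the award decision is issued), so October 2, 2011 through November 16, 2011; done October 24, 2011 — within the window.
Step 2: the window is 5–26 days after October 24, 2011 (when the written protest is filed), so October 29, 2011 through November 19, 2011; done November 10, 2011, which is between those dates.
Step 3: 68 days after November 10, 2011 (when the protest is served on the awardee) is January 17, 2012; December 1, 2011 is within that limit.
Step 4: 23 days after December 1, 2011 (when the protest bond is posted) is December 24, 2011; done December 23, 2011 — timely.
Step 5: 83 days after December 23, 2011 (when the statement of grounds is filed) is March 15, 2012; done March 13, 2012 — timely.
Step 6: 79 days after March 13, 2012 (when the procurement file is requested) is May 31, 2012; done May 28, 2012 — timely.
Step 7: 47 days after June 24, 2012 (end of the 27-day hold period, which began when supplemental grounds are filed on May 28, 2012) is August 10, 2012; not done until August 14, 2012, 4 days after the deadline.
That is the first point of non-compliance.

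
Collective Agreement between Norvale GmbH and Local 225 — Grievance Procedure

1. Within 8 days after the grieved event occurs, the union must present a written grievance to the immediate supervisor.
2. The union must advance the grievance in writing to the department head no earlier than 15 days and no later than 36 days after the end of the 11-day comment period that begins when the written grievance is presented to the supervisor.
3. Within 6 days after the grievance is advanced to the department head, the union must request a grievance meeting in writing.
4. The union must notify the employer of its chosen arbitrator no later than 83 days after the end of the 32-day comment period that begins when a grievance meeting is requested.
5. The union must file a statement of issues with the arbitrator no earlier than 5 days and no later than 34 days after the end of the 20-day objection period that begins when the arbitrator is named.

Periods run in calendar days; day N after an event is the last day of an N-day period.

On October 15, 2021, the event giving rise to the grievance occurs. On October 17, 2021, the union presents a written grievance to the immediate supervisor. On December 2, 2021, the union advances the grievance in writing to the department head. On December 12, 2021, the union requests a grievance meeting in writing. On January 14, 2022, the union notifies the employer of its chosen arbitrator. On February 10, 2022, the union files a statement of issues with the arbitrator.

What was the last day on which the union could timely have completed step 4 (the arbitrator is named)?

A grievance meeting is requested on December 12, 2021; the 32-day comment period therefore ends January 13, 2022, and step 4 runs from that date. 83 days after January 13, 2022 is April 6, 2022.

April 6, 2022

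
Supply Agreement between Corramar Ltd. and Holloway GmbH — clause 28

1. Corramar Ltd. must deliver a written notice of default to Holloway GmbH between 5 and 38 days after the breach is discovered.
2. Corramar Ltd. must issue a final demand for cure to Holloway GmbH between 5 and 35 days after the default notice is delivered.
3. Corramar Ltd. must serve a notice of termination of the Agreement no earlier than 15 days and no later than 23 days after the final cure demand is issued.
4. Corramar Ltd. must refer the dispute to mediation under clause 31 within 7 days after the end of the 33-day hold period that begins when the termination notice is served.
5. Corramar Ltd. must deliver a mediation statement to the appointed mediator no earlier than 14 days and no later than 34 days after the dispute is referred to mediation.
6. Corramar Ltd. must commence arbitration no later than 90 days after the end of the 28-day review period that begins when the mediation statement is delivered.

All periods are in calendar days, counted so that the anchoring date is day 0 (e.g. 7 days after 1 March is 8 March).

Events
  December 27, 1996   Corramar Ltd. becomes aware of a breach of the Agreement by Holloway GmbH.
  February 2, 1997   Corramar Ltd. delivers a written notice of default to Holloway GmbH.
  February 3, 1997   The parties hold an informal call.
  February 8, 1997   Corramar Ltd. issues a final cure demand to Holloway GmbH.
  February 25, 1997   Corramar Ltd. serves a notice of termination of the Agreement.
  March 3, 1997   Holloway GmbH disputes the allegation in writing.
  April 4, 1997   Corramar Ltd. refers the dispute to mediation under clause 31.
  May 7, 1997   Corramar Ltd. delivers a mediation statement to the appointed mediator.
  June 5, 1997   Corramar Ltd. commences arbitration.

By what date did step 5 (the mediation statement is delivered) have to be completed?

May 8, 1997

Step 5 runs from April 4, 1997, when the dispute is referred to mediation. The window is 14–34 days after April 4, 1997; it closes on May 8, 1997.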